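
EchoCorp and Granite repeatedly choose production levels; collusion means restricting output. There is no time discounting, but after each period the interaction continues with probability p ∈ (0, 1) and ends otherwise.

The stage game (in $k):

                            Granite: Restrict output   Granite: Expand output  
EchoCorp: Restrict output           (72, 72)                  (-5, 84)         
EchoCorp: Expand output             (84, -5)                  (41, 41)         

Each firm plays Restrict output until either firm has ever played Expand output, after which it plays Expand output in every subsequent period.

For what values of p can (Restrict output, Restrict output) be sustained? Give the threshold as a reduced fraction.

With no time discounting, the continuation probability p plays the role of the discount factor.
Grim-trigger IC: 72/(1−p) ≥ 84 + 41p/(1−p) ⇒ p ≥ (84−72)/(84−41) = 12/43.

12/43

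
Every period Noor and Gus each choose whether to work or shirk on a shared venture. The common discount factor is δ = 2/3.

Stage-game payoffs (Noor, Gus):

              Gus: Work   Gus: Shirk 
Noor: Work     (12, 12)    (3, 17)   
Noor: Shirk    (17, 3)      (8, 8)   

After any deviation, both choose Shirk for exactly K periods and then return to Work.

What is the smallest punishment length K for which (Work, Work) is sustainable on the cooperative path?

3

IC: δ(1−δ^K)/(1−δ) ≥ (17−12)/(12−8) = 5/4.
With δ = 2/3: need 1 − δ^K ≥ 5/4·(1−2/3)/(2/3), i.e. δ^K ≤ 0.3750.
Since (2/3)^2 = 0.4444 and (2/3)^3 = 0.2963, the smallest such K is 3.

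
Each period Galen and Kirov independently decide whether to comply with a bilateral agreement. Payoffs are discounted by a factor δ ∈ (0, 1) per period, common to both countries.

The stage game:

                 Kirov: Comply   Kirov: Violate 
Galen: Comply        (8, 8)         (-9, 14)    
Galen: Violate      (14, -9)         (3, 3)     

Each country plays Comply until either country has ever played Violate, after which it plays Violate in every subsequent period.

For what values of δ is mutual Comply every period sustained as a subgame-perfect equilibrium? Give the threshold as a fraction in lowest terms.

One-period gain from deviating is 14 − 8 = 6. The loss is 8 − 3 = 5 in every subsequent period, with present value 5·δ/(1−δ).
Deviation is unprofitable when 5·δ/(1−δ) ≥ 6, i.e. δ/(1−δ) ≥ 6/5.
Equivalently δ ≥ 6/(6+5) = 6/11.

6/11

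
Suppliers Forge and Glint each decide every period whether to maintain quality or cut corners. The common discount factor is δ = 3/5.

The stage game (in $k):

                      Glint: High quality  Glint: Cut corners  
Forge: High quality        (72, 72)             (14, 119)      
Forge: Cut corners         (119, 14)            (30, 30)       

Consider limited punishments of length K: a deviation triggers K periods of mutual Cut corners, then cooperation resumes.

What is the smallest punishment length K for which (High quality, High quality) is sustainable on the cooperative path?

3

Need Σ_{k=1}^{K} δ^k ≥ (119−72)/(72−30) = 1.1190 at δ = 3/5.
At K = 2 the sum is 0.9600 < 1.1190; at K = 3 it is 1.1760 ≥ 1.1190.
So the minimum punishment length is K = 3.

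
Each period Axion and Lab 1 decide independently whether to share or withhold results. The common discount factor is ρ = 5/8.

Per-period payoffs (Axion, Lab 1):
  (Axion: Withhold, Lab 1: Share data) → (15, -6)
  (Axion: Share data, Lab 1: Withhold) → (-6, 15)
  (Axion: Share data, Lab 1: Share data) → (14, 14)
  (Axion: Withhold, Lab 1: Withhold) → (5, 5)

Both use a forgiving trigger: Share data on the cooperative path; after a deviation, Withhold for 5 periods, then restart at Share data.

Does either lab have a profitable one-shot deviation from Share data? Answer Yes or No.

No

A one-shot deviation gives 15 now, then 5 for 5 periods, then back to 14.
Gain from deviating: (15−14) today; loss: (14−5) in each of the next 5 periods.
No-deviation condition: (14−5)(ρ+…+ρ^5) ≥ 15−14, i.e. ρ+…+ρ^5 ≥ 1/9.
At ρ = 5/8: ρ+…+ρ^5 = 1.5077 ≥ 0.1111.
So cooperation is sustainable.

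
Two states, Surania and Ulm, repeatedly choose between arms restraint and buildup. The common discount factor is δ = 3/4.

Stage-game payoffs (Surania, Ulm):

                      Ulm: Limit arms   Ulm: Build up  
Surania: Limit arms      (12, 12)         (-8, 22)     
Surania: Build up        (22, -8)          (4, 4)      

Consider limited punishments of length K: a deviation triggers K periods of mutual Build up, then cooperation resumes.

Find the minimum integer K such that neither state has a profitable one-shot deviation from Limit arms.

2

IC: δ(1−δ^K)/(1−δ) ≥ (22−12)/(12−4) = 5/4.
With δ = 3/4: need 1 − δ^K ≥ 5/4·(1−3/4)/(3/4), i.e. δ^K ≤ 0.5833.
Since (3/4)^1 = 0.7500 and (3/4)^2 = 0.5625, the smallest such K is 2.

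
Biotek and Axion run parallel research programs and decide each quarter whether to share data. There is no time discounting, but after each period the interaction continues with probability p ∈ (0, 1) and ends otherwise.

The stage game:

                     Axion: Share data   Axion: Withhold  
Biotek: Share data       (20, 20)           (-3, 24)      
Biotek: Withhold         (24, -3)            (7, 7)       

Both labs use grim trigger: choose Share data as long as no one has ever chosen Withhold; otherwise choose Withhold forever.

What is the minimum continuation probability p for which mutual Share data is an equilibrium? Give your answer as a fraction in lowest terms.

4/17

With no time discounting, the continuation probability p plays the role of the discount factor.
Grim-trigger IC: 20/(1−p) ≥ 24 + 7p/(1−p) ⇒ p ≥ (24−20)/(24−7) = 4/17.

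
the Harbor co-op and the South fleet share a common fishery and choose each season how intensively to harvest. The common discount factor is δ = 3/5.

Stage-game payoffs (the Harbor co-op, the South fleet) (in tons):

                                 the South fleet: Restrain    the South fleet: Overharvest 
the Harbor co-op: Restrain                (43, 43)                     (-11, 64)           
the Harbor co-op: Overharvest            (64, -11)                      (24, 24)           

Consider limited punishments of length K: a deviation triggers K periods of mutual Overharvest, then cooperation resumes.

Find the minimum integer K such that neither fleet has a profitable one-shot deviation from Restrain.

IC: δ(1−δ^K)/(1−δ) ≥ (64−43)/(43−24) = 21/19.
With δ = 3/5: need 1 − δ^K ≥ 21/19·(1−3/5)/(3/5), i.e. δ^K ≤ 0.2632.
Since (3/5)^2 = 0.3600 and (3/5)^3 = 0.2160, the smallest such K is 3.

3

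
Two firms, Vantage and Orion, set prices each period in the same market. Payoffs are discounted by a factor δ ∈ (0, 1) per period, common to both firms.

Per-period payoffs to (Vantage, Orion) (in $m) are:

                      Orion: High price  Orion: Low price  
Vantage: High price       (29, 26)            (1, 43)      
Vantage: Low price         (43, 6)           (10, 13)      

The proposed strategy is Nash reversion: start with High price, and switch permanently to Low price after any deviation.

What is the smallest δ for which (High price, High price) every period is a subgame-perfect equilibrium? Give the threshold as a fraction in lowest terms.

17/30

For Vantage: deviation gain 43−29 = 14, per-period punishment loss 29−10 = 19. IC gives δ ≥ 14/33.
For Orion: gain 17, loss 13 per period, so δ ≥ 17/30.
The tighter constraint is Orion's, so cooperation needs δ ≥ 17/30.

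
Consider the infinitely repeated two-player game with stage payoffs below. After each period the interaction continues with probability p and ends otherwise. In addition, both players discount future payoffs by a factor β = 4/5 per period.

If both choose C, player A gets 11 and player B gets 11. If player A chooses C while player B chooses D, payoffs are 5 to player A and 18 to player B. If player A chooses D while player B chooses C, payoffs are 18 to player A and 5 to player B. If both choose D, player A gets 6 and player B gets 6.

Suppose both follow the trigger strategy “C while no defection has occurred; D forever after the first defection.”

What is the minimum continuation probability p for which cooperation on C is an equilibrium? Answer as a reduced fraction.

Expected continuation weight on next period's payoff is β·p = 4/5·p, which plays the role of the discount factor.
Cooperation requires 4/5·p ≥ (18−11)/(18−6) = 7/12, hence p ≥ 35/48.

35/48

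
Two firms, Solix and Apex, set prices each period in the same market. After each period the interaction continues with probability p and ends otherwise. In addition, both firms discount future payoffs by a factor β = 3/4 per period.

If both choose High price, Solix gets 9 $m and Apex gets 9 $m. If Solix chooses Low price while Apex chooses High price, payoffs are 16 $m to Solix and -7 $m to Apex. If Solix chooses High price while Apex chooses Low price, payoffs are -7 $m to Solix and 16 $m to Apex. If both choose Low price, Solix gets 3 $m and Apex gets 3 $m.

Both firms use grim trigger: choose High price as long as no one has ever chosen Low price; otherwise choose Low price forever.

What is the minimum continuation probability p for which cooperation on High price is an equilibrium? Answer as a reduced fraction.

28/39

With continuation probability p and discount β, the effective per-period discount factor is βp.
Grim-trigger IC: βp ≥ (16−9)/(16−3) = 7/13.
So p ≥ (7/13)/(3/4) = 28/39.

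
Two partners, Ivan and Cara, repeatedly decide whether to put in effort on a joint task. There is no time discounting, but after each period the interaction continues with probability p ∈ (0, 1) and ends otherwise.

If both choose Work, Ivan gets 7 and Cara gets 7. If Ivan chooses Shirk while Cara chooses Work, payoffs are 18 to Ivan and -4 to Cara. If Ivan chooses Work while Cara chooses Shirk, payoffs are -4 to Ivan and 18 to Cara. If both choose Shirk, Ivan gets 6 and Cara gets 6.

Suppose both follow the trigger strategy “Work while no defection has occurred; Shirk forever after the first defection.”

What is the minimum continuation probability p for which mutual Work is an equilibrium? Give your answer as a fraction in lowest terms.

Expected cooperation value is 7 + p·7 + p²·7 + … = 7/(1−p); deviation gives 18 + p·6/(1−p).
7 ≥ 18(1−p) + 6p ⇒ 12p ≥ 11 ⇒ p ≥ 11/12.

11/12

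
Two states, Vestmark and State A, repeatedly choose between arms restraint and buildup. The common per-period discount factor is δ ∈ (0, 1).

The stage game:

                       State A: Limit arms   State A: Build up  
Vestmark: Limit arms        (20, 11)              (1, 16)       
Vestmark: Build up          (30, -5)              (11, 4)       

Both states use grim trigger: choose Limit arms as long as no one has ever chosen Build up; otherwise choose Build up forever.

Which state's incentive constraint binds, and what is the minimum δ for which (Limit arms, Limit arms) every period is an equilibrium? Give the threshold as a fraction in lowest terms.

Vestmark's threshold: (30−20)/(30−11) = 10/19.
State A's threshold: (16−11)/(16−4) = 5/12.
10/19 > 5/12, so Vestmark binds and δ* = 10/19.

Vestmark; δ ≥ 10/19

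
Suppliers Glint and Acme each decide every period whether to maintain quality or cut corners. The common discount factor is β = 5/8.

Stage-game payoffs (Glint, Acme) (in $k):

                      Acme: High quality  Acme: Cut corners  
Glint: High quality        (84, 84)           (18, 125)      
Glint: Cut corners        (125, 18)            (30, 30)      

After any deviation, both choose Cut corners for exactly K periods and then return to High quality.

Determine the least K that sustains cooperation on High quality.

2

No profitable deviation requires (84−30)(β+…+β^K) ≥ 125−84, i.e. β+…+β^K ≥ 41/54 ≈ 0.7593.
With β = 5/8, the partial sums are K=1: 0.6250, K=2: 1.0156.
K = 2 is the first length at which the sum reaches 0.7593.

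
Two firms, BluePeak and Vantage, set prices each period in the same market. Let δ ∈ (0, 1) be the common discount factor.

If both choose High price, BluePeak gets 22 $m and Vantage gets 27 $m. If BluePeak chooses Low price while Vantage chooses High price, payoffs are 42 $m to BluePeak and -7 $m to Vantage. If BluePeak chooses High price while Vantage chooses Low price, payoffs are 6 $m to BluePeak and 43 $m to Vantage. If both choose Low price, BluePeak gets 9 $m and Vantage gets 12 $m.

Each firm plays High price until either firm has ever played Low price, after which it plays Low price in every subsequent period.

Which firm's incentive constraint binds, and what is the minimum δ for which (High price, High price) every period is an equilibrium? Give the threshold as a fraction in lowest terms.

BluePeak; δ ≥ 20/33

For BluePeak: deviation gain 42−22 = 20, per-period punishment loss 22−9 = 13. IC gives δ ≥ 20/33.
For Vantage: gain 16, loss 15 per period, so δ ≥ 16/31.
The tighter constraint is BluePeak's, so cooperation needs δ ≥ 20/33.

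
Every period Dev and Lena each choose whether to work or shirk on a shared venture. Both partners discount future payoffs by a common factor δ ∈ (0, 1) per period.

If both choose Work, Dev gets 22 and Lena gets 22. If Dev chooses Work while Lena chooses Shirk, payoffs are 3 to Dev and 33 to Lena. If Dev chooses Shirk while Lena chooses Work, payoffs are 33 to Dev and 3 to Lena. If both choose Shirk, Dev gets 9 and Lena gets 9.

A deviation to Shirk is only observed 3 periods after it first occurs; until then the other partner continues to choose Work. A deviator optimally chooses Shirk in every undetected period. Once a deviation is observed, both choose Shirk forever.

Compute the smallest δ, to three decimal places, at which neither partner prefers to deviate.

Deviating for the 3 undetected periods gains 33−22 = 11 per period over cooperation, then loses 22−9 = 13 per period forever once punishment starts.
Gain: 11(1 + δ + … + δ^2); loss: 13·δ^3/(1−δ).
No profitable deviation ⇔ 11(1−δ^3) ≤ 13·δ^3, i.e. δ^3 ≥ 11/(11+13) = 11/24.
Hence δ ≥ (11/24)^(1/3) ≈ 0.771.

0.771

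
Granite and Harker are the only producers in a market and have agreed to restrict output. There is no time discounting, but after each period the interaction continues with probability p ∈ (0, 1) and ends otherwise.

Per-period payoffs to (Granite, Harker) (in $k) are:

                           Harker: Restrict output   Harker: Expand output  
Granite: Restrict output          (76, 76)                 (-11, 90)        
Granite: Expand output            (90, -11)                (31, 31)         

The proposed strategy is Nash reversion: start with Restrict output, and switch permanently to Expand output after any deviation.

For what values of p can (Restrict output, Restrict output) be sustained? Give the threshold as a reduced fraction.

With no time discounting, the continuation probability p plays the role of the discount factor.
Grim-trigger IC: 76/(1−p) ≥ 90 + 31p/(1−p) ⇒ p ≥ (90−76)/(90−31) = 14/59.

14/59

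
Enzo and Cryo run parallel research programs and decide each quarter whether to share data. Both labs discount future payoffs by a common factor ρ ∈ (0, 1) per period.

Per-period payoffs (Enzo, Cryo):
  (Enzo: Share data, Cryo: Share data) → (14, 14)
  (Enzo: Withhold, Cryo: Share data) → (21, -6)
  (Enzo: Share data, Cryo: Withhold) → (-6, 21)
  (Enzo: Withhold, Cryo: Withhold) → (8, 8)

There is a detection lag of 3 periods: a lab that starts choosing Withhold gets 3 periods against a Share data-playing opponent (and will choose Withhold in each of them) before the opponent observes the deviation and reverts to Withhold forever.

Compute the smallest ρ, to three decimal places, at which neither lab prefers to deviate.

0.814

Deviating for the 3 undetected periods gains 21−14 = 7 per period over cooperation, then loses 14−8 = 6 per period forever once punishment starts.
Gain: 7(1 + ρ + … + ρ^2); loss: 6·ρ^3/(1−ρ).
No profitable deviation ⇔ 7(1−ρ^3) ≤ 6·ρ^3, i.e. ρ^3 ≥ 7/(7+6) = 7/13.
Hence ρ ≥ (7/13)^(1/3) ≈ 0.814.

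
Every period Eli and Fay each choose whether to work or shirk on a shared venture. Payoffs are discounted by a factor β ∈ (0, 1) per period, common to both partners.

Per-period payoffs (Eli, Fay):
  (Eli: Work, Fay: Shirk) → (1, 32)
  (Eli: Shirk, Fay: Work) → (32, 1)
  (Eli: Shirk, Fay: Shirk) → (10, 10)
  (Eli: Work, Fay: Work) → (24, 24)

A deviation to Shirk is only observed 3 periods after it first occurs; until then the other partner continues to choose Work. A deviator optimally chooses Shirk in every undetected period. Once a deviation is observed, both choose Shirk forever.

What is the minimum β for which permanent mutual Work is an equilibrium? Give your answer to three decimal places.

0.714

Deviating for the 3 undetected periods gains 32−24 = 8 per period over cooperation, then loses 24−10 = 14 per period forever once punishment starts.
Gain: 8(1 + β + … + β^2); loss: 14·β^3/(1−β).
No profitable deviation ⇔ 8(1−β^3) ≤ 14·β^3, i.e. β^3 ≥ 8/(8+14) = 4/11.
Hence β ≥ (4/11)^(1/3) ≈ 0.714.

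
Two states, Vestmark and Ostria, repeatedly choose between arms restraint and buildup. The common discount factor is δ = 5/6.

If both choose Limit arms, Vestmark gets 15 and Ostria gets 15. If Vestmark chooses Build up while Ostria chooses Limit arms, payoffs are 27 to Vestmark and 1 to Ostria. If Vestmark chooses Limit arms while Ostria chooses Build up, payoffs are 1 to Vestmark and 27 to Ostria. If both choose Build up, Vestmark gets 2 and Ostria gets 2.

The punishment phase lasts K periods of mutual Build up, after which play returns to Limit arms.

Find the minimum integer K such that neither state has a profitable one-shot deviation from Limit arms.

2

IC: δ(1−δ^K)/(1−δ) ≥ (27−15)/(15−2) = 12/13.
With δ = 5/6: need 1 − δ^K ≥ 12/13·(1−5/6)/(5/6), i.e. δ^K ≤ 0.8154.
Since (5/6)^1 = 0.8333 and (5/6)^2 = 0.6944, the smallest such K is 2.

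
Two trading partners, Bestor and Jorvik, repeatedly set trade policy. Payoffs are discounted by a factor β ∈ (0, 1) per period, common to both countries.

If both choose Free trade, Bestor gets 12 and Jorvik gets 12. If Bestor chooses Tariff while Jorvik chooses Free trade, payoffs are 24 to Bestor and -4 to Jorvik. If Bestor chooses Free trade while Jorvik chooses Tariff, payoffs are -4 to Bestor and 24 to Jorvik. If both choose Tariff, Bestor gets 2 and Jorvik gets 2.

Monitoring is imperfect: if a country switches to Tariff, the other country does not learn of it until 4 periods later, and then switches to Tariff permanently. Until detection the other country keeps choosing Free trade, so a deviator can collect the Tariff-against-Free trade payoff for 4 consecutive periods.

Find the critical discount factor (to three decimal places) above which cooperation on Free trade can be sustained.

0.859

Deviating for the 4 undetected periods gains 24−12 = 12 per period over cooperation, then loses 12−2 = 10 per period forever once punishment starts.
Gain: 12(1 + β + … + β^3); loss: 10·β^4/(1−β).
No profitable deviation ⇔ 12(1−β^4) ≤ 10·β^4, i.e. β^4 ≥ 12/(12+10) = 6/11.
Hence β ≥ (6/11)^(1/4) ≈ 0.859.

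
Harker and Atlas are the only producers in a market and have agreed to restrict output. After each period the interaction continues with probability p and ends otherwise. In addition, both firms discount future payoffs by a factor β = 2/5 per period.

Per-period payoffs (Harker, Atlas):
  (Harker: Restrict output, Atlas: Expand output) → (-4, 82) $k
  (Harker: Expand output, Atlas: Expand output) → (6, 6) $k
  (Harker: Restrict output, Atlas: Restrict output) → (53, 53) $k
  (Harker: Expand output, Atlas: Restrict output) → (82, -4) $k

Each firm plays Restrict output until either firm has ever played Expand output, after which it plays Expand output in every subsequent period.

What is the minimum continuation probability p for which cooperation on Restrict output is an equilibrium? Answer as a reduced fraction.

Expected continuation weight on next period's payoff is β·p = 2/5·p, which plays the role of the discount factor.
Cooperation requires 2/5·p ≥ (82−53)/(82−6) = 29/76, hence p ≥ 145/152.

145/152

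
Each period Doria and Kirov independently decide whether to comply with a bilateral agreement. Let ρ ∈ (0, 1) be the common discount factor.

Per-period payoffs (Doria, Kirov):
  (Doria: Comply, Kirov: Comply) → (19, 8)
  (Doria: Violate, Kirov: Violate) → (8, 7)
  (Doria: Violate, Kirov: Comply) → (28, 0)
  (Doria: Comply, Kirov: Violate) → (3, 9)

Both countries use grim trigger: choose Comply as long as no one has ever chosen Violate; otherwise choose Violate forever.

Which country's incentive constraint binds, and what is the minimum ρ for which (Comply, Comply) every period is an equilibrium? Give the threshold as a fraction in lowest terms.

Doria's threshold: (28−19)/(28−8) = 9/20.
Kirov's threshold: (9−8)/(9−7) = 1/2.
9/20 < 1/2, so Kirov binds and ρ* = 1/2.

Kirov; ρ ≥ 1/2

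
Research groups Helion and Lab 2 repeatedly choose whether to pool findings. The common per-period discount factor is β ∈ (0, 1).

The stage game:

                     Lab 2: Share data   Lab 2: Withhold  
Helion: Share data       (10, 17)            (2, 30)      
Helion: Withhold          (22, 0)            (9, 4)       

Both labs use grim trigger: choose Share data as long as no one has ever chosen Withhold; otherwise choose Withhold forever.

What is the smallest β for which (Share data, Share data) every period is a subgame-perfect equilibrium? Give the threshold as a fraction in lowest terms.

12/13

For Helion: deviation gain 22−10 = 12, per-period punishment loss 10−9 = 1. IC gives β ≥ 12/13.
For Lab 2: gain 13, loss 13 per period, so β ≥ 13/26 = 1/2.
The tighter constraint is Helion's, so cooperation needs β ≥ 12/13.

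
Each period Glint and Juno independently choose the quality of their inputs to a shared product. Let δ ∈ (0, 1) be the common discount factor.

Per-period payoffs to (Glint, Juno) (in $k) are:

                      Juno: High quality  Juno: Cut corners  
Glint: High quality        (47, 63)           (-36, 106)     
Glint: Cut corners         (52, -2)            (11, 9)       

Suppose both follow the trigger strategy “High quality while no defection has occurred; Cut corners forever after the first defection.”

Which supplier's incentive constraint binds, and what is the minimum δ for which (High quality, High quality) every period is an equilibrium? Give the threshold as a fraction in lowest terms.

Glint: cooperation gives 47 each period; deviation gives 52 once then 11 forever.
  47/(1−δ) ≥ 52 + 11δ/(1−δ) ⇒ δ ≥ 5/41.
Juno: cooperation gives 63 each period; deviation gives 106 once then 9 forever.
  δ ≥ 43/97.
Both must hold, so the binding constraint is Juno's: δ ≥ 43/97.

Juno; δ ≥ 43/97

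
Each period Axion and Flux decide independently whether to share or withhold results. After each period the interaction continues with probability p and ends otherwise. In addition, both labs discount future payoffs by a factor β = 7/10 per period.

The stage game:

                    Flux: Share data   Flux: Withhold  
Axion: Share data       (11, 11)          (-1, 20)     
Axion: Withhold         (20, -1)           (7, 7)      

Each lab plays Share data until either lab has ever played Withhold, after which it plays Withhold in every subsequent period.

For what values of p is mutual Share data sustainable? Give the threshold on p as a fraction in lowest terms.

With continuation probability p and discount β, the effective per-period discount factor is βp.
Grim-trigger IC: βp ≥ (20−11)/(20−7) = 9/13.
So p ≥ (9/13)/(7/10) = 90/91.

90/91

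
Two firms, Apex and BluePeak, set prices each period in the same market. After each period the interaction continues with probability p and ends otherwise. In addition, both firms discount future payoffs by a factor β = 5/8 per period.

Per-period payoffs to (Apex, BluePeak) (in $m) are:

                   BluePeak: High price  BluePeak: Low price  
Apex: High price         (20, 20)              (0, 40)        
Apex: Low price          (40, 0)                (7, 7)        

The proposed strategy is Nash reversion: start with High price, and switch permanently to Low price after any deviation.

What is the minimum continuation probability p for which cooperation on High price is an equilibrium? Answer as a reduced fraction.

32/33

With continuation probability p and discount β, the effective per-period discount factor is βp.
Grim-trigger IC: βp ≥ (40−20)/(40−7) = 20/33.
So p ≥ (20/33)/(5/8) = 32/33.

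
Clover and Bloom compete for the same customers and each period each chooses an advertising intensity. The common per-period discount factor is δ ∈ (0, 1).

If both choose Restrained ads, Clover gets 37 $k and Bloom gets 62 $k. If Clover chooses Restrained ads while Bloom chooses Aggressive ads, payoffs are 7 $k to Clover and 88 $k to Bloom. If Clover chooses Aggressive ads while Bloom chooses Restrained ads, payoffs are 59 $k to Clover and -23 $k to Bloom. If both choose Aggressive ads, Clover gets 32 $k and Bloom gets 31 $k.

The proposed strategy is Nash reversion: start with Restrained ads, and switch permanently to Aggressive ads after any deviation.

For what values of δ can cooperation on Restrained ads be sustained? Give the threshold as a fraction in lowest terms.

Clover: cooperation gives 37 each period; deviation gives 59 once then 32 forever.
  37/(1−δ) ≥ 59 + 32δ/(1−δ) ⇒ δ ≥ 22/27.
Bloom: cooperation gives 62 each period; deviation gives 88 once then 31 forever.
  δ ≥ 26/57.
Both must hold, so the binding constraint is Clover's: δ ≥ 22/27.

22/27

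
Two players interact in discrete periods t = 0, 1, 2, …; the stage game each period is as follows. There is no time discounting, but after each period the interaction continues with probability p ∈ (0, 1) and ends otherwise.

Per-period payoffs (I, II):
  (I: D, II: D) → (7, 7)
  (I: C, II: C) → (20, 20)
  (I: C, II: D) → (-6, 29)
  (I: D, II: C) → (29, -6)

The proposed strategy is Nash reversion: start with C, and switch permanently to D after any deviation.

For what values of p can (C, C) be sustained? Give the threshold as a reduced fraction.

With no time discounting, the continuation probability p plays the role of the discount factor.
Grim-trigger IC: 20/(1−p) ≥ 29 + 7p/(1−p) ⇒ p ≥ (29−20)/(29−7) = 9/22.

9/22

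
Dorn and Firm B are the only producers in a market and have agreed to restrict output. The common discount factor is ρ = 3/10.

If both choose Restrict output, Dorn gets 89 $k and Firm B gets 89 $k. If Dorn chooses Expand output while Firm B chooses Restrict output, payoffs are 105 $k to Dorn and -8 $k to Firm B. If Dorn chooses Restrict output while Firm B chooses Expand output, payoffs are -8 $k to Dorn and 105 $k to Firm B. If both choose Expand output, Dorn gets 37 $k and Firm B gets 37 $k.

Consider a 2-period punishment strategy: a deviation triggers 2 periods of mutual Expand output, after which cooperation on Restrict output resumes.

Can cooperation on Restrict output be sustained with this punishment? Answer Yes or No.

Yes

Comparing payoff streams over the 3 periods until play realigns: cooperate → 89(1+ρ+…+ρ^2); deviate → 105 + 37(ρ+…+ρ^2).
Cooperation is sustained iff (89−37)(ρ+…+ρ^2) ≥ 105−89.
ρ+…+ρ^2 = 3/10·(1−(3/10)^2)/(1−3/10) = 0.3900, and (105−89)/(89−37) = 0.3077.
0.3900 ≥ 0.3077, so cooperation is sustainable.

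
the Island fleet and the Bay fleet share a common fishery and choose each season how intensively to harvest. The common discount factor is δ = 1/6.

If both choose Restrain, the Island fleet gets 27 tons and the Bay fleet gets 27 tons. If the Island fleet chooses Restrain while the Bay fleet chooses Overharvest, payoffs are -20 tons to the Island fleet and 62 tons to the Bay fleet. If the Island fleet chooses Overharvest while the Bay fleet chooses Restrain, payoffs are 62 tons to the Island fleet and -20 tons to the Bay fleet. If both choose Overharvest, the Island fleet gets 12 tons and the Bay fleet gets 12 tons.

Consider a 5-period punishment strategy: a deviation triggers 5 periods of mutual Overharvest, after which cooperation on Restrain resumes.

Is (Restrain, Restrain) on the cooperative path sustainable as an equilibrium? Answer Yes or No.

No

A one-shot deviation gives 62 now, then 12 for 5 periods, then back to 27.
Gain from deviating: (62−27) today; loss: (27−12) in each of the next 5 periods.
No-deviation condition: (27−12)(δ+…+δ^5) ≥ 62−27, i.e. δ+…+δ^5 ≥ 7/3.
At δ = 1/6: δ+…+δ^5 = 0.2000 < 2.3333.
So cooperation is not sustainable.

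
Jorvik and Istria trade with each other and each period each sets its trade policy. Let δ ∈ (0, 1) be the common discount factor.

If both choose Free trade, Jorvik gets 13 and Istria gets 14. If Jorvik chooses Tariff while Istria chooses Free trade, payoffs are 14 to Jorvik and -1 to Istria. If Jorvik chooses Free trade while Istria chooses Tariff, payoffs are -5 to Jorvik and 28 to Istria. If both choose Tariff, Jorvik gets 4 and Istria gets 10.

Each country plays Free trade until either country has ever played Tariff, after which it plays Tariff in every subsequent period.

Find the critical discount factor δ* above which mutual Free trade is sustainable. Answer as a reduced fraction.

7/9

Jorvik's threshold: (14−13)/(14−4) = 1/10.
Istria's threshold: (28−14)/(28−10) = 7/9.
1/10 < 7/9, so Istria binds and δ* = 7/9.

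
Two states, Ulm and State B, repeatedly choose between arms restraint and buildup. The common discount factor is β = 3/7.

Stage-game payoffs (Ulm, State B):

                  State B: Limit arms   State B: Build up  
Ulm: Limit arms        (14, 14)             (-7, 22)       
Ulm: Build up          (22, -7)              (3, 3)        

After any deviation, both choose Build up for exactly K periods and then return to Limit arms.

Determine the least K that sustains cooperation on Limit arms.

5

Need Σ_{k=1}^{K} β^k ≥ (22−14)/(14−3) = 0.7273 at β = 3/7.
At K = 4 the sum is 0.7247 < 0.7273; at K = 5 it is 0.7392 ≥ 0.7273.
So the minimum punishment length is K = 5.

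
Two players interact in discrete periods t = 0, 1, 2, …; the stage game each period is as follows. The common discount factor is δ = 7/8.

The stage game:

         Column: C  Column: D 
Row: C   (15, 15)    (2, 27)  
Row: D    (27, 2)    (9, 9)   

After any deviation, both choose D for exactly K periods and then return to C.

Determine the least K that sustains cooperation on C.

3

No profitable deviation requires (15−9)(δ+…+δ^K) ≥ 27−15, i.e. δ+…+δ^K ≥ 2 ≈ 2.0000.
With δ = 7/8, the partial sums are K=1: 0.8750, K=2: 1.6406, K=3: 2.3105.
K = 3 is the first length at which the sum reaches 2.0000.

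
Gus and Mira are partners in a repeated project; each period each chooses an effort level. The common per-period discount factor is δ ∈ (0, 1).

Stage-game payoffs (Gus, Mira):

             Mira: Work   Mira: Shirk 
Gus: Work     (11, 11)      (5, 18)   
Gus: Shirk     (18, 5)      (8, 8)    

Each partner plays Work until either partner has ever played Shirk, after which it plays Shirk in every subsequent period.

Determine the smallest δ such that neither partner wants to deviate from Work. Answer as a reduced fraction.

7/10

Cooperation forever yields 11 each period: 11/(1−δ).
Deviating yields 18 once, then 8 forever: 18 + 8δ/(1−δ).
No profitable deviation requires 11/(1−δ) ≥ 18 + 8δ/(1−δ).
Multiplying by (1−δ): 11 ≥ 18(1−δ) + 8δ = 18 − 10δ.
So 10δ ≥ 7, i.e. δ ≥ 7/10.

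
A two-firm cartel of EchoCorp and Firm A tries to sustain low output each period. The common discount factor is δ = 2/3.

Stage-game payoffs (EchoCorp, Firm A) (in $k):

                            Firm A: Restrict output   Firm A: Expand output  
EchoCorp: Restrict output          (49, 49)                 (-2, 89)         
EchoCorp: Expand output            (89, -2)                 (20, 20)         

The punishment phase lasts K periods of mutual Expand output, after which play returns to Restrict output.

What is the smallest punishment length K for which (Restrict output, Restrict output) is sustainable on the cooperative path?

No profitable deviation requires (49−20)(δ+…+δ^K) ≥ 89−49, i.e. δ+…+δ^K ≥ 40/29 ≈ 1.3793.
With δ = 2/3, the partial sums are K=1: 0.6667, K=2: 1.1111, K=3: 1.4074.
K = 3 is the first length at which the sum reaches 1.3793.

3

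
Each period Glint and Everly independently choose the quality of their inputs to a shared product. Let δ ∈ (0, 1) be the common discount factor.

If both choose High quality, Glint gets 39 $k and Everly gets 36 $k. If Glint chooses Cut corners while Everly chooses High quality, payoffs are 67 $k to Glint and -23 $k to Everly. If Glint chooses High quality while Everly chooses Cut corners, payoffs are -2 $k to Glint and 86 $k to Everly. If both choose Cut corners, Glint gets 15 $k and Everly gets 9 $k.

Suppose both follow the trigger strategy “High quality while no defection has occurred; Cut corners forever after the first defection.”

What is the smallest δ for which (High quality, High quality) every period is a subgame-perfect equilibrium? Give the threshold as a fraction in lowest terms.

50/77

Glint: cooperation gives 39 each period; deviation gives 67 once then 15 forever.
  39/(1−δ) ≥ 67 + 15δ/(1−δ) ⇒ δ ≥ 28/52 = 7/13.
Everly: cooperation gives 36 each period; deviation gives 86 once then 9 forever.
  δ ≥ 50/77.
Both must hold, so the binding constraint is Everly's: δ ≥ 50/77.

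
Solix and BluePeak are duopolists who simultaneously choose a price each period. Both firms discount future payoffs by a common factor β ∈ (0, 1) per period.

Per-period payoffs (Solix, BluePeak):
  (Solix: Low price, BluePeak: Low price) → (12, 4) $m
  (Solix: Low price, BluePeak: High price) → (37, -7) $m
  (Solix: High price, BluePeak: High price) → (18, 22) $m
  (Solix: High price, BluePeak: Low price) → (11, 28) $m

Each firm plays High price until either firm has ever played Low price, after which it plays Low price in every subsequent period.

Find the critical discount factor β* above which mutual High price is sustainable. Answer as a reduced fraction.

19/25

For Solix: deviation gain 37−18 = 19, per-period punishment loss 18−12 = 6. IC gives β ≥ 19/25.
For BluePeak: gain 6, loss 18 per period, so β ≥ 6/24 = 1/4.
The tighter constraint is Solix's, so cooperation needs β ≥ 19/25.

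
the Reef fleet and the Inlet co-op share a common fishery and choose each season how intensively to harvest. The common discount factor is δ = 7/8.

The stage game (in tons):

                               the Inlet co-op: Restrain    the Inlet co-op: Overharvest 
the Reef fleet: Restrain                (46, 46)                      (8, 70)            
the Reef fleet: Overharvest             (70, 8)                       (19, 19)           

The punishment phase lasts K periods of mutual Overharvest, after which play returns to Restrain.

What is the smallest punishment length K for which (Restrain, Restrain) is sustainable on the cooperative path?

2

Need Σ_{k=1}^{K} δ^k ≥ (70−46)/(46−19) = 0.8889 at δ = 7/8.
At K = 1 the sum is 0.8750 < 0.8889; at K = 2 it is 1.6406 ≥ 0.8889.
So the minimum punishment length is K = 2.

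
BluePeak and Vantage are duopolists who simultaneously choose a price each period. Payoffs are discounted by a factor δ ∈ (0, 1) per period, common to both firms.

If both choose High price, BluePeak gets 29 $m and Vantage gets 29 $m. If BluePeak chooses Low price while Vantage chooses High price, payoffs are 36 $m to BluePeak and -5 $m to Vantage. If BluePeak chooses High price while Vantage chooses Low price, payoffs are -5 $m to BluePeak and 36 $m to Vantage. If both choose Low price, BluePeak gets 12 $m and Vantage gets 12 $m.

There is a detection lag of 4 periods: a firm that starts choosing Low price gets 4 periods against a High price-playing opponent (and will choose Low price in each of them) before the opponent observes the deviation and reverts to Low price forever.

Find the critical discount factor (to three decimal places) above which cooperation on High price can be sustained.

0.735

Deviating for the 4 undetected periods gains 36−29 = 7 per period over cooperation, then loses 29−12 = 17 per period forever once punishment starts.
Gain: 7(1 + δ + … + δ^3); loss: 17·δ^4/(1−δ).
No profitable deviation ⇔ 7(1−δ^4) ≤ 17·δ^4, i.e. δ^4 ≥ 7/(7+17) = 7/24.
Hence δ ≥ (7/24)^(1/4) ≈ 0.735.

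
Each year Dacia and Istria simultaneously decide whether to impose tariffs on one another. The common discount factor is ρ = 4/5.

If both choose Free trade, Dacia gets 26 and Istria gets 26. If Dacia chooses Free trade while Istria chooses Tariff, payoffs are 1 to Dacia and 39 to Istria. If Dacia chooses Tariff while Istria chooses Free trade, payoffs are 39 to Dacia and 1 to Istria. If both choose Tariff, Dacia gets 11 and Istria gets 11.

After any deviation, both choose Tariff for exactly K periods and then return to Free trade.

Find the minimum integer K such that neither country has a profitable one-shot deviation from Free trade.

2

IC: ρ(1−ρ^K)/(1−ρ) ≥ (39−26)/(26−11) = 13/15.
With ρ = 4/5: need 1 − ρ^K ≥ 13/15·(1−4/5)/(4/5), i.e. ρ^K ≤ 0.7833.
Since (4/5)^1 = 0.8000 and (4/5)^2 = 0.6400, the smallest such K is 2.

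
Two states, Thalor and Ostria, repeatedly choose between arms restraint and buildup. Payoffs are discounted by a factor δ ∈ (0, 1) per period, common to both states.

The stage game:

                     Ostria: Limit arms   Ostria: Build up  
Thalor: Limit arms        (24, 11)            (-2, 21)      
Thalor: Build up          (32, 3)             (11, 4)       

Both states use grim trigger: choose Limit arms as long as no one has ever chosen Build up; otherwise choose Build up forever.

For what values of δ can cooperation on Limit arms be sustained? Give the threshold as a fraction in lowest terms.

Thalor: cooperation gives 24 each period; deviation gives 32 once then 11 forever.
  24/(1−δ) ≥ 32 + 11δ/(1−δ) ⇒ δ ≥ 8/21.
Ostria: cooperation gives 11 each period; deviation gives 21 once then 4 forever.
  δ ≥ 10/17.
Both must hold, so the binding constraint is Ostria's: δ ≥ 10/17.

10/17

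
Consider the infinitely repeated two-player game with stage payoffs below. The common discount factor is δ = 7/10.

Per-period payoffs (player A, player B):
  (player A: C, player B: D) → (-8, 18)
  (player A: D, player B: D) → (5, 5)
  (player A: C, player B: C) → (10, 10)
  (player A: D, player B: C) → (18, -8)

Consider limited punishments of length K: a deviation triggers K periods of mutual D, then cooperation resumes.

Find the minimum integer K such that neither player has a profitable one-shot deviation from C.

IC: δ(1−δ^K)/(1−δ) ≥ (18−10)/(10−5) = 8/5.
With δ = 7/10: need 1 − δ^K ≥ 8/5·(1−7/10)/(7/10), i.e. δ^K ≤ 0.3143.
Since (7/10)^3 = 0.3430 and (7/10)^4 = 0.2401, the smallest such K is 4.

4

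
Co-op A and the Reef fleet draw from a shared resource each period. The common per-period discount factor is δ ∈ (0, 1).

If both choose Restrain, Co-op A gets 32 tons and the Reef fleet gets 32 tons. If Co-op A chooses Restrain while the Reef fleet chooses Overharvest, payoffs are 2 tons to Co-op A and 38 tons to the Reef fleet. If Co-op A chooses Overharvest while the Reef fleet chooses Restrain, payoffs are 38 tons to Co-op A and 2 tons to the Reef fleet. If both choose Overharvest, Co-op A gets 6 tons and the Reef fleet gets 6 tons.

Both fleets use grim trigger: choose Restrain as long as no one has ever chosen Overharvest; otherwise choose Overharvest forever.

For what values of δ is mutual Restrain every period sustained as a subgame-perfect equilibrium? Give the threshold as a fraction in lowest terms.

3/16

Under grim trigger the critical discount factor is (T−C)/(T−P) with T = 38, C = 32, P = 6.
δ* = (38−32)/(38−6) = 6/32 = 3/16.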